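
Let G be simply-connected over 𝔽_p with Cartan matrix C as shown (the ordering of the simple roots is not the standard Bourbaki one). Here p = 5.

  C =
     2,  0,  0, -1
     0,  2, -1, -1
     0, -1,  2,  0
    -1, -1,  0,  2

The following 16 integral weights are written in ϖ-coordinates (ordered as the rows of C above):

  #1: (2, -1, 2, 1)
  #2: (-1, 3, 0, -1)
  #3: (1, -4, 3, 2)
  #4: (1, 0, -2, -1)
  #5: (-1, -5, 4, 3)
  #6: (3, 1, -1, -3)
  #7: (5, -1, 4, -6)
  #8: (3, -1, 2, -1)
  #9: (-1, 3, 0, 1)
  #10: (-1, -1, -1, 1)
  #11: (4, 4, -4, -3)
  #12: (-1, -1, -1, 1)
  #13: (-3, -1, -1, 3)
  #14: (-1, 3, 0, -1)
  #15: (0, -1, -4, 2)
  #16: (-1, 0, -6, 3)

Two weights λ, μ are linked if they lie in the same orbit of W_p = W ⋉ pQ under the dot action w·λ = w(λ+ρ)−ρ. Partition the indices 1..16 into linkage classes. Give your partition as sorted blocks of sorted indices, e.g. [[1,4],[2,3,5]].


A_4 Cartan matrix, 4 simple roots permuted; ρ=(1,1,1,1).

Alcove-folded reps (p=5, 16 weights, presented ϖ-order):

    [1] (0, 0, 0, 2)
    [2] (0, 4, 1, 0)
    [3] (1, 3, 0, 0)
    [4] (2, 0, 1, 0)
    [5] (0, 4, 1, 0)
    [6] (2, 0, 0, 2)
    [7] (0, 4, 1, 0)
    [8] (2, 0, 1, 0)
    [9] (1, 3, 0, 0)
    [10] (0, 0, 0, 2)
    [11] (0, 0, 0, 2)
    [12] (0, 0, 0, 2)
    [13] (2, 0, 0, 2)
    [14] (0, 4, 1, 0)
    [15] (1, 3, 0, 0)
    [16] (0, 4, 1, 0)

These 16 weights hit 5 W_5-dot-orbits; sizes (4, 5, 3, 2, 2):

[[1, 10, 11, 12], [2, 5, 7, 14, 16], [3, 9, 15], [4, 8], [6, 13]]


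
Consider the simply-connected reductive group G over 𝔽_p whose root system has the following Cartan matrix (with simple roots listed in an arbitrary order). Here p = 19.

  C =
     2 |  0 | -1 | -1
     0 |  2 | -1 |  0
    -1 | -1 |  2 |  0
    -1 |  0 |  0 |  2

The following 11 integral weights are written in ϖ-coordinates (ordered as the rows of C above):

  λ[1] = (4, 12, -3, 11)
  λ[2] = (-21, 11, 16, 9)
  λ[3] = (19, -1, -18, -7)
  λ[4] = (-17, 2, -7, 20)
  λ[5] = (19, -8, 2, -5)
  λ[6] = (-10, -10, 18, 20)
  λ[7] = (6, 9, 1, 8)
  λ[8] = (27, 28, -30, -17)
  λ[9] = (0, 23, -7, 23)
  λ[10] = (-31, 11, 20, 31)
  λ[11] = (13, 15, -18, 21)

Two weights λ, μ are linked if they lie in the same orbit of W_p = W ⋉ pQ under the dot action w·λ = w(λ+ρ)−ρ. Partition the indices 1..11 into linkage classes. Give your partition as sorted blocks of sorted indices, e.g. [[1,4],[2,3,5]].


Dynkin diagram of C (from the 6 off-diagonal −1 entries): A_4.

W_19-reps of the 11 weights in Ā_19 (same 4-coord order as C):

  [1] (3, 2, 2, 3);  [2] (7, 1, 2, 0);  [3] (0, 13, 3, 2);  [4] (0, 13, 3, 2);  [5] (12, 1, 3, 0);  [6] (7, 1, 2, 0);  [7] (7, 1, 2, 0);  [8] (7, 1, 2, 0);  [9] (5, 1, 0, 0);  [10] (3, 2, 2, 3);  [11] (0, 13, 3, 2)

Partition of {1..11} into 5 W_19-dot-orbits:

[[1, 10], [2, 6, 7, 8], [3, 4, 11], [5], [9]]


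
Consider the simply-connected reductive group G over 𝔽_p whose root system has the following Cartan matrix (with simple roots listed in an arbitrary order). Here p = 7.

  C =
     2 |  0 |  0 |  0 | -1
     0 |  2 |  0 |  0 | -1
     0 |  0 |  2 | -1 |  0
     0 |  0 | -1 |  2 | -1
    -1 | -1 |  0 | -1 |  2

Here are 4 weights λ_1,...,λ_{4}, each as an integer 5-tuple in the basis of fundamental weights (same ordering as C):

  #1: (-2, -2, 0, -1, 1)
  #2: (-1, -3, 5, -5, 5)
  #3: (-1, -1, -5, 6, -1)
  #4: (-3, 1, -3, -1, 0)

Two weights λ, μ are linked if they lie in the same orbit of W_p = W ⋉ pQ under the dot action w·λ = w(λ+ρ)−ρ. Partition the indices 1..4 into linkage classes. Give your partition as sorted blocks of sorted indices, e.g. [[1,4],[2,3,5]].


C ↔ D_5 under row/col permutation; |W(D_5)| = 1920.

λ_j+ρ reflected into Ā_7 (⟨·,θ^∨⟩≤7); 5-tuples as given:

  1: (1, 1, 1, 0, 0);  2: (1, 1, 1, 0, 0);  3: (0, 0, 4, 0, 0);  4: (1, 1, 1, 0, 0)

Partition of {1..4} into 2 W_7-dot-orbits:

[[1, 2, 4], [3]]


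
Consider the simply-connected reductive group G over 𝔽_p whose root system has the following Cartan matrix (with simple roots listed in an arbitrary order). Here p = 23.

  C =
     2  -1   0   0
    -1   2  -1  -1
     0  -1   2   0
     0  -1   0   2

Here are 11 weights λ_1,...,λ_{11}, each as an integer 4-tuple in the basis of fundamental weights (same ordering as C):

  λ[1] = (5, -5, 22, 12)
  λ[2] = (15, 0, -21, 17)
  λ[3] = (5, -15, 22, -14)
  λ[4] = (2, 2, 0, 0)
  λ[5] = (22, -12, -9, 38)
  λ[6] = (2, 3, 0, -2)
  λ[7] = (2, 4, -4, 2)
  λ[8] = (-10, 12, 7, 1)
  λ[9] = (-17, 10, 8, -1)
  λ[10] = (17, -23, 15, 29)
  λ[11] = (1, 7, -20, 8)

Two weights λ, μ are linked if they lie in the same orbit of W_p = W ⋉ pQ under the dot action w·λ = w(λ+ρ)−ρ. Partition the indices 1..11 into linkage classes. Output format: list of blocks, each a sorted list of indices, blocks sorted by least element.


Dynkin diagram of C (from the 6 off-diagonal −1 entries): D_4.

λ_j+ρ reflected into Ā_23 (⟨·,θ^∨⟩≤23); 4-tuples as given:

  λ_1+ρ ↦ (9, 0, 8, 2)
  λ_2+ρ ↦ (3, 3, 1, 1)
  λ_3+ρ ↦ (9, 0, 8, 2)
  λ_4+ρ ↦ (3, 3, 1, 1)
  λ_5+ρ ↦ (11, 0, 4, 5)
  λ_6+ρ ↦ (3, 3, 1, 1)
  λ_7+ρ ↦ (3, 2, 3, 3)
  λ_8+ρ ↦ (9, 0, 8, 2)
  λ_9+ρ ↦ (11, 0, 4, 5)
  λ_10+ρ ↦ (3, 3, 1, 1)
  λ_11+ρ ↦ (9, 0, 8, 2)

4 distinct reps among the 11 weights ⇒ 4 W_23-linkage classes:

[[1, 3, 8, 11], [2, 4, 6, 10], [5, 9], [7]]


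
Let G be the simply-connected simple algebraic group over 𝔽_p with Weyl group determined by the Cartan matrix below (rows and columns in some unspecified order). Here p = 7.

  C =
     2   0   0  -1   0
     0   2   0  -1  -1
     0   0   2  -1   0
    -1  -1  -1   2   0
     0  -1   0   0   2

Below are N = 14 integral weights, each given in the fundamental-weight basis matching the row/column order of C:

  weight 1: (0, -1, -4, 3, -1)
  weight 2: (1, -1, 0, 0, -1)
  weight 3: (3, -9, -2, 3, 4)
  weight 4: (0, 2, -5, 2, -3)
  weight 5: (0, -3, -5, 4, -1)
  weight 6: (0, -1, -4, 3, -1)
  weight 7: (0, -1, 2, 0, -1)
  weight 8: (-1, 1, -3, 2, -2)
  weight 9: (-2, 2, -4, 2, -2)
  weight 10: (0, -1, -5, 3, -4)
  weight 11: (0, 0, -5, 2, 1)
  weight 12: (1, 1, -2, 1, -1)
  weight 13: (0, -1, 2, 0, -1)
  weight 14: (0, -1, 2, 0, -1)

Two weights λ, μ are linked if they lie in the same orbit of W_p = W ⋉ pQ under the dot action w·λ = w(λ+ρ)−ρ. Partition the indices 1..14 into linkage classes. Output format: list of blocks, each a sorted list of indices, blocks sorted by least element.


D_5 Cartan matrix, 5 simple roots permuted; ρ=(1,1,1,1,1).

λ_j+ρ reflected into Ā_7 (⟨·,θ^∨⟩≤7); 5-tuples as given:

  λ_1+ρ ↦ (1, 0, 3, 1, 0);  λ_2+ρ ↦ (2, 0, 1, 1, 0);  λ_3+ρ ↦ (0, 0, 3, 1, 2);  λ_4+ρ ↦ (0, 0, 3, 1, 2);  λ_5+ρ ↦ (0, 1, 3, 0, 1);  λ_6+ρ ↦ (1, 0, 3, 1, 0);  λ_7+ρ ↦ (1, 0, 3, 1, 0);  λ_8+ρ ↦ (0, 1, 2, 1, 1);  λ_9+ρ ↦ (0, 1, 2, 1, 1);  λ_10+ρ ↦ (2, 0, 1, 1, 0);  λ_11+ρ ↦ (0, 0, 3, 1, 2);  λ_12+ρ ↦ (2, 0, 1, 1, 0);  λ_13+ρ ↦ (1, 0, 3, 1, 0);  λ_14+ρ ↦ (1, 0, 3, 1, 0)

Linkage partition of the 14 weights (5 classes, p=7):

[[1, 6, 7, 13, 14], [2, 10, 12], [3, 4, 11], [5], [8, 9]]


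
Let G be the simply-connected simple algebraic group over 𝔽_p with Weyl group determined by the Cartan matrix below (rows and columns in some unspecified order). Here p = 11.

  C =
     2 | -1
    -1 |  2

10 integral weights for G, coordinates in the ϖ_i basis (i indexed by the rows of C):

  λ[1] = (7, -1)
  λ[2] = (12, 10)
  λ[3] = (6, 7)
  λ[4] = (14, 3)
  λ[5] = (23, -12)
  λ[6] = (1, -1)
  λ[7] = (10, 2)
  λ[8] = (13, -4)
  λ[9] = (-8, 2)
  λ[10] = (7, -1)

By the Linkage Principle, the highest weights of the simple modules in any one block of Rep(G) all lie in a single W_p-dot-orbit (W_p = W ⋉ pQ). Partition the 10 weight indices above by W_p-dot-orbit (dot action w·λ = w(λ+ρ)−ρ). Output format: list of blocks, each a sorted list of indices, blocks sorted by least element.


Dynkin diagram of C (from the 2 off-diagonal −1 entries): A_2.

Ā_11 reps of the 10 weights (A_2, coords as presented):

  1: (8, 0) · 2: (2, 0) · 3: (3, 4) · 4: (3, 4) · 5: (2, 0) · 6: (2, 0) · 7: (8, 0) · 8: (8, 0) · 9: (3, 4) · 10: (8, 0)

Grouping the 10 weights by Ā_11-representative: 3 linkage classes.

[[1, 7, 8, 10], [2, 5, 6], [3, 4, 9]]


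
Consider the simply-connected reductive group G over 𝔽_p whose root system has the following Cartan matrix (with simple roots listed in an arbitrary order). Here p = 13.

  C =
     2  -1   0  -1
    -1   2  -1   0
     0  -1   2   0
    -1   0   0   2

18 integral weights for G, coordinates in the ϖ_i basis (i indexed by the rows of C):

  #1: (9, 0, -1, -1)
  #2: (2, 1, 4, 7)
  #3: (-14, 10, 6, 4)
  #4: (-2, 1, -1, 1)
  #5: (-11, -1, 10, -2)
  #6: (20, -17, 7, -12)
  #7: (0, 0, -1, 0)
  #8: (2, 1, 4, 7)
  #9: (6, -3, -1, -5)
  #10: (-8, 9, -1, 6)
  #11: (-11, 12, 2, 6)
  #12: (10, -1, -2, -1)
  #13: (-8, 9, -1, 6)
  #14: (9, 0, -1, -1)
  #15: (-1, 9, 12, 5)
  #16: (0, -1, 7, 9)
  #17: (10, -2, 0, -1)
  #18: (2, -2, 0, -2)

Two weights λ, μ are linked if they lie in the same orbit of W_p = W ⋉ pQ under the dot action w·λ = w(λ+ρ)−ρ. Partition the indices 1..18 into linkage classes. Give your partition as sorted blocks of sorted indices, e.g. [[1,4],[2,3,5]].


Type A_4, rank 4, |W|=120; reorder rows/cols to standard.

λ_j+ρ reflected into Ā_13 (⟨·,θ^∨⟩≤13); 4-tuples as given:

  1: (10, 1, 0, 0)
  2: (3, 2, 0, 3)
  3: (3, 2, 0, 3)
  4: (1, 1, 0, 1)
  5: (10, 1, 0, 0)
  6: (3, 2, 0, 3)
  7: (1, 1, 0, 1)
  8: (3, 2, 0, 3)
  9: (1, 0, 2, 4)
  10: (7, 3, 0, 0)
  11: (7, 3, 0, 0)
  12: (10, 1, 0, 0)
  13: (7, 3, 0, 0)
  14: (10, 1, 0, 0)
  15: (7, 3, 0, 0)
  16: (1, 0, 2, 4)
  17: (10, 1, 0, 0)
  18: (1, 1, 0, 1)

Partition of {1..18} into 5 W_13-dot-orbits:

[[1, 5, 12, 14, 17], [2, 3, 6, 8], [4, 7, 18], [9, 16], [10, 11, 13, 15]]


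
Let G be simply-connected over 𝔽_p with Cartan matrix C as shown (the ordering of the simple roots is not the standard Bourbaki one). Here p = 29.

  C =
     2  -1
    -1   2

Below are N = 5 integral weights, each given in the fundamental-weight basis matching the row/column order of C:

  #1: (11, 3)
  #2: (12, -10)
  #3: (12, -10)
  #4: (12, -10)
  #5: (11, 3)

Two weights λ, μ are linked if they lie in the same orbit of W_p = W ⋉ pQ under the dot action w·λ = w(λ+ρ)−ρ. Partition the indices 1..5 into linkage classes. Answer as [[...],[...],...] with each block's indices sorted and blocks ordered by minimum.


C ↔ A_2 under row/col permutation; |W(A_2)| = 6.

W_29-reps of the 5 weights in Ā_29 (same 2-coord order as C):

  [1] (12, 4)
  [2] (4, 9)
  [3] (4, 9)
  [4] (4, 9)
  [5] (12, 4)

Partition of {1..5} into 2 W_29-dot-orbits:

[[1, 5], [2, 3, 4]]


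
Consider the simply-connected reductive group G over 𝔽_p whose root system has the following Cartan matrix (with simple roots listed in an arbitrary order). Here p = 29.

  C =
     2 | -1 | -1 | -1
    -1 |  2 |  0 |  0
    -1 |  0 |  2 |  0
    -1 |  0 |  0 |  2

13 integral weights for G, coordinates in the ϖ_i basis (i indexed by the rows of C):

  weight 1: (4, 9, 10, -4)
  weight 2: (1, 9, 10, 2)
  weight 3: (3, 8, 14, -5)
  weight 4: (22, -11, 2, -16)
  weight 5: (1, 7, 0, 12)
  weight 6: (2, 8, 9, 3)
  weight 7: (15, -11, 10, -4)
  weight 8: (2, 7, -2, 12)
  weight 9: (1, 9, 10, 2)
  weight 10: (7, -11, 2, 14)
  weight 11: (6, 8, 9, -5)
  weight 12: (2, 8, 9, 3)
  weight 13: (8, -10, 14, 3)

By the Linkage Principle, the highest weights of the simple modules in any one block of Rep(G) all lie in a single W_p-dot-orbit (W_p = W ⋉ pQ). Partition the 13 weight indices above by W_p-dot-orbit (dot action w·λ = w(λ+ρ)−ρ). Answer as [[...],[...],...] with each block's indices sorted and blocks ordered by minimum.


Cartan matrix: type D_4 (|W|=192); un-permuting the 4 rows.

Each λ_j+ρ reduced to Ā_29; 4-tuples below use C's row order:

    [1] (2, 10, 11, 3)
    [2] (2, 10, 11, 3)
    [3] (0, 9, 15, 4)
    [4] (2, 8, 1, 13)
    [5] (2, 8, 1, 13)
    [6] (3, 9, 10, 4)
    [7] (2, 10, 11, 3)
    [8] (2, 8, 1, 13)
    [9] (2, 10, 11, 3)
    [10] (2, 8, 1, 13)
    [11] (3, 9, 10, 4)
    [12] (3, 9, 10, 4)
    [13] (0, 9, 15, 4)

These 13 weights hit 4 W_29-dot-orbits; sizes (4, 2, 4, 3):

[[1, 2, 7, 9], [3, 13], [4, 5, 8, 10], [6, 11, 12]]


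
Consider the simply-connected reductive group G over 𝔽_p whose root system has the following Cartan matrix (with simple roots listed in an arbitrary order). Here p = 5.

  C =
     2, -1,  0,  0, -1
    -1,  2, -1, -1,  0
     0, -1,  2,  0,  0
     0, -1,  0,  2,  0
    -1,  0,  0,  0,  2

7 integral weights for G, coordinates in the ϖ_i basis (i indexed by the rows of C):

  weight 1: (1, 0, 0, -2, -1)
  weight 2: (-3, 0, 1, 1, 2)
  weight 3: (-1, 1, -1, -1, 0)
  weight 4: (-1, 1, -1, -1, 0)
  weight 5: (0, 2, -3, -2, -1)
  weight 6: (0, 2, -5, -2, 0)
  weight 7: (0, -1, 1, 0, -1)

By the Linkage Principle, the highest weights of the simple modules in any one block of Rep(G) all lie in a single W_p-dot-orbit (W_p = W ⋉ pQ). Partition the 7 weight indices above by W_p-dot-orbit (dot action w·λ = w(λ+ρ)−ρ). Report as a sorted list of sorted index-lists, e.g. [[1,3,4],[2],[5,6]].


Cartan matrix: type D_5 (|W|=1920); un-permuting the 5 rows.

Alcove-folded reps (p=5, 7 weights, presented ϖ-order):

  1: (1, 0, 1, 1, 0);  2: (1, 0, 1, 1, 0);  3: (0, 2, 0, 0, 1);  4: (0, 2, 0, 0, 1);  5: (1, 0, 2, 1, 0);  6: (1, 0, 2, 1, 0);  7: (1, 0, 2, 1, 0)

Partition of {1..7} into 3 W_5-dot-orbits:

[[1, 2], [3, 4], [5, 6, 7]]


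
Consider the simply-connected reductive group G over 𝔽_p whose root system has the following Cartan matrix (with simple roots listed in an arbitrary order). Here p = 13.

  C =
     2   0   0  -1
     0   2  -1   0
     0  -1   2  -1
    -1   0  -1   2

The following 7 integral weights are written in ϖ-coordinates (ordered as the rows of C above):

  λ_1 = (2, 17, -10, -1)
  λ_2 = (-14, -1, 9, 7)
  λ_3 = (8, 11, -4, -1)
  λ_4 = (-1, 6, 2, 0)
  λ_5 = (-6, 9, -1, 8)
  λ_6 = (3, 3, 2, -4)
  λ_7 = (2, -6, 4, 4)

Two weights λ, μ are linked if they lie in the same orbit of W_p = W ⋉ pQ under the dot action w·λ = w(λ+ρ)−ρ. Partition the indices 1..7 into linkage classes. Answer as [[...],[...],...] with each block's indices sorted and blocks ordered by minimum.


C ↔ A_4 under row/col permutation; |W(A_4)| = 120.

λ_j+ρ reflected into Ā_13 (⟨·,θ^∨⟩≤13); 4-tuples as given:

  [1] (1, 4, 0, 3);  [2] (3, 5, 0, 5);  [3] (1, 4, 0, 3);  [4] (0, 7, 3, 1);  [5] (1, 4, 0, 3);  [6] (1, 4, 0, 3);  [7] (3, 5, 0, 5)

Grouping the 7 weights by Ā_13-representative: 3 linkage classes.

[[1, 3, 5, 6], [2, 7], [4]]


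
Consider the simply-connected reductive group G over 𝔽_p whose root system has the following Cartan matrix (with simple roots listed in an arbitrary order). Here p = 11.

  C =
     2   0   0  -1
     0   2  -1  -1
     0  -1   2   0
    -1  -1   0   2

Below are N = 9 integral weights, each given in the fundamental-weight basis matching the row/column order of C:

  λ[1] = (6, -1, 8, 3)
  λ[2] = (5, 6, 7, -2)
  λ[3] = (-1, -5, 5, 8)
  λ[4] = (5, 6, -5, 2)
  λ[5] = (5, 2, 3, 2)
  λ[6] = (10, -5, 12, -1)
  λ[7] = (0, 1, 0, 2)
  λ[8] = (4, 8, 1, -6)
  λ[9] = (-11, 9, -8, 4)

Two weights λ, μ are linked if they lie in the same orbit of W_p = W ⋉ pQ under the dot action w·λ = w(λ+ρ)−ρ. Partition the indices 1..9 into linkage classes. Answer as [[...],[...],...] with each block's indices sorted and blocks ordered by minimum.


Dynkin diagram of C (from the 6 off-diagonal −1 entries): A_4.

Each λ_j+ρ reduced to Ā_11; 4-tuples below use C's row order:

  1: (2, 0, 0, 2);  2: (1, 2, 1, 3);  3: (0, 4, 2, 5);  4: (1, 2, 1, 3);  5: (1, 2, 1, 3);  6: (2, 0, 0, 2);  7: (1, 2, 1, 3);  8: (0, 4, 2, 5);  9: (1, 2, 1, 3)

Partition of {1..9} into 3 W_11-dot-orbits:

[[1, 6], [2, 4, 5, 7, 9], [3, 8]]


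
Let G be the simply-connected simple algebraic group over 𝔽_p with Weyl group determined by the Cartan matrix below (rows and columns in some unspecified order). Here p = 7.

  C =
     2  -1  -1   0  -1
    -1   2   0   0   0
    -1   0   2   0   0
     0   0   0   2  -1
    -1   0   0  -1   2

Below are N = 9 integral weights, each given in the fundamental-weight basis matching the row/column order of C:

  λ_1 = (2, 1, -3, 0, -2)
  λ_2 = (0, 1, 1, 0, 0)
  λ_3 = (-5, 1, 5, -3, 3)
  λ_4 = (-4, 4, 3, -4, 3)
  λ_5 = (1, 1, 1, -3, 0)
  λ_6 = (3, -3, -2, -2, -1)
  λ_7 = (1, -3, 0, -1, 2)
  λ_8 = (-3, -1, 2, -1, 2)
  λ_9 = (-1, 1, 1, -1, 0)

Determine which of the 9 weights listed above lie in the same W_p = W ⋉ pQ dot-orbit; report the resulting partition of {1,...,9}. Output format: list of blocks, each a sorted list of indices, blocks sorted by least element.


Dynkin diagram of C (from the 8 off-diagonal −1 entries): D_5.

Ā_7 reps of the 9 weights (D_5, coords as presented):

    1: (0, 2, 2, 0, 1)
    2: (0, 2, 2, 0, 1)
    3: (0, 2, 2, 0, 1)
    4: (0, 2, 1, 0, 1)
    5: (0, 2, 2, 0, 1)
    6: (0, 2, 1, 0, 1)
    7: (0, 2, 1, 0, 1)
    8: (0, 2, 1, 0, 1)
    9: (0, 2, 2, 0, 1)

2 distinct reps among the 9 weights ⇒ 2 W_7-linkage classes:

[[1, 2, 3, 5, 9], [4, 6, 7, 8]]


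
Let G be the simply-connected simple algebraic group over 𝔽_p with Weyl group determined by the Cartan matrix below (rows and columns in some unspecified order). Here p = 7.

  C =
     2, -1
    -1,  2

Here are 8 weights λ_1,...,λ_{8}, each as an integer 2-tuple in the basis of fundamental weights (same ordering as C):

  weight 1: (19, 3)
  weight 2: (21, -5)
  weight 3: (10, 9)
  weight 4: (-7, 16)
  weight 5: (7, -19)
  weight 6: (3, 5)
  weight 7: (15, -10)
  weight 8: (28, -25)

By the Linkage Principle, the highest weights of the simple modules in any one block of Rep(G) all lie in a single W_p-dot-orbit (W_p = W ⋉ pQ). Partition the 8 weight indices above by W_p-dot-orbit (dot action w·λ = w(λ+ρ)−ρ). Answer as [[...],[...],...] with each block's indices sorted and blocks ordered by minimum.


A_2 Cartan matrix, 2 simple roots permuted; ρ=(1,1).

Folding the 8 weights λ_j+ρ into Ā_7 (reps in the given 2-coord order):

    [1] (1, 3)
    [2] (3, 1)
    [3] (4, 3)
    [4] (1, 3)
    [5] (3, 1)
    [6] (1, 3)
    [7] (0, 2)
    [8] (4, 2)

Partition of {1..8} into 5 W_7-dot-orbits:

[[1, 4, 6], [2, 5], [3], [7], [8]]


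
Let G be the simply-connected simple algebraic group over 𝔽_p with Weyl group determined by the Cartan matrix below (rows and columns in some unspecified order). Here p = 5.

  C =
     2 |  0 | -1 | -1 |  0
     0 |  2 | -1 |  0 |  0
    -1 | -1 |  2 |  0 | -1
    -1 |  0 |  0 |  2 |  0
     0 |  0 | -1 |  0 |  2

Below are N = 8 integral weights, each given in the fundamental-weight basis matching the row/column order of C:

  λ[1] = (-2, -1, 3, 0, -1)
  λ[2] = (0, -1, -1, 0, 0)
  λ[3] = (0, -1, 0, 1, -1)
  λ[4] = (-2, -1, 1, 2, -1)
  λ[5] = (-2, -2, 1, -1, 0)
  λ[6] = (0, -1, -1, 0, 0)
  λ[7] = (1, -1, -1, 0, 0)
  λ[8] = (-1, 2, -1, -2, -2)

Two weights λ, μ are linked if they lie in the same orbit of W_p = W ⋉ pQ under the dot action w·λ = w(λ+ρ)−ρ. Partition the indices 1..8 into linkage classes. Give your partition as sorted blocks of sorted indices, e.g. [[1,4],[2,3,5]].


Root system D_5: the 5×5 matrix C matches after relabeling.

Each λ_j+ρ reduced to Ā_5; 5-tuples below use C's row order:

  λ_1+ρ ↦ (0, 0, 1, 2, 0)
  λ_2+ρ ↦ (1, 0, 0, 1, 1)
  λ_3+ρ ↦ (0, 0, 1, 2, 0)
  λ_4+ρ ↦ (0, 0, 1, 2, 0)
  λ_5+ρ ↦ (0, 1, 0, 1, 1)
  λ_6+ρ ↦ (1, 0, 0, 1, 1)
  λ_7+ρ ↦ (1, 0, 0, 1, 1)
  λ_8+ρ ↦ (0, 1, 0, 1, 1)

3 distinct reps among the 8 weights ⇒ 3 W_5-linkage classes:

[[1, 3, 4], [2, 6, 7], [5, 8]]


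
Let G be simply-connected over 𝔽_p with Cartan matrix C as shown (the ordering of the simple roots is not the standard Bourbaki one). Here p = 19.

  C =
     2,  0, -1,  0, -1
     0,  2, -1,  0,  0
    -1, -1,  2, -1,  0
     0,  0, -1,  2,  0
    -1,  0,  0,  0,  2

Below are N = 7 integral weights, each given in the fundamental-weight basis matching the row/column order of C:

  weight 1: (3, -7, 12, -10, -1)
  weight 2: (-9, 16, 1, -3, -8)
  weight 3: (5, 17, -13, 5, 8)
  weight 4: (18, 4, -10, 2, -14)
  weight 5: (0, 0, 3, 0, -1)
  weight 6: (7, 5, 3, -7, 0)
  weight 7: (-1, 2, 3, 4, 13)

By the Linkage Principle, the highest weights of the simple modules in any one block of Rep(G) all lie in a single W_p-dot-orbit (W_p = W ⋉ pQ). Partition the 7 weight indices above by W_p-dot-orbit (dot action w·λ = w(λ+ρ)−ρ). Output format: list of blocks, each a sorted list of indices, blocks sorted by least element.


Root system D_5: the 5×5 matrix C matches after relabeling.

Ā_19 reps of the 7 weights (D_5, coords as presented):

    1: (2, 4, 2, 7, 0)
    2: (2, 4, 2, 7, 0)
    3: (0, 4, 2, 4, 1)
    4: (1, 0, 3, 2, 9)
    5: (1, 1, 4, 1, 0)
    6: (0, 4, 2, 4, 1)
    7: (4, 4, 1, 2, 3)

5 distinct reps among the 7 weights ⇒ 5 W_19-linkage classes:

[[1, 2], [3, 6], [4], [5], [7]]


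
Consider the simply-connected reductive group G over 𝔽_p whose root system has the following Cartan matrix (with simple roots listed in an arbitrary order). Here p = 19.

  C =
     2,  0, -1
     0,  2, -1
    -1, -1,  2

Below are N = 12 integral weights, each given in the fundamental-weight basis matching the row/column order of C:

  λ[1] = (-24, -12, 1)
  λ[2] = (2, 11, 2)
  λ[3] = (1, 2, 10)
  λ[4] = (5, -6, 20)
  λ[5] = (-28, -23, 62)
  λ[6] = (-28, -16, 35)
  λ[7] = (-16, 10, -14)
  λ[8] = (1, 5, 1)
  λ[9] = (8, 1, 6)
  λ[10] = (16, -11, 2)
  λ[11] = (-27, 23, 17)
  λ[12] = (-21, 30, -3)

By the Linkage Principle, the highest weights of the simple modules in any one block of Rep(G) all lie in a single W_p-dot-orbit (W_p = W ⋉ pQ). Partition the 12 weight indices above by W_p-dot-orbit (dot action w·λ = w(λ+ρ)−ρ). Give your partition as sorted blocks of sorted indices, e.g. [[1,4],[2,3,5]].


Dynkin diagram of C (from the 4 off-diagonal −1 entries): A_3.

Folding the 12 weights λ_j+ρ into Ā_19 (reps in the given 3-coord order):

  [1] (2, 6, 2)
  [2] (3, 12, 3)
  [3] (2, 3, 11)
  [4] (2, 3, 11)
  [5] (2, 3, 11)
  [6] (2, 6, 2)
  [7] (2, 6, 2)
  [8] (2, 6, 2)
  [9] (9, 2, 7)
  [10] (9, 2, 7)
  [11] (1, 3, 4)
  [12] (9, 2, 7)

Linkage partition of the 12 weights (5 classes, p=19):

[[1, 6, 7, 8], [2], [3, 4, 5], [9, 10, 12], [11]]


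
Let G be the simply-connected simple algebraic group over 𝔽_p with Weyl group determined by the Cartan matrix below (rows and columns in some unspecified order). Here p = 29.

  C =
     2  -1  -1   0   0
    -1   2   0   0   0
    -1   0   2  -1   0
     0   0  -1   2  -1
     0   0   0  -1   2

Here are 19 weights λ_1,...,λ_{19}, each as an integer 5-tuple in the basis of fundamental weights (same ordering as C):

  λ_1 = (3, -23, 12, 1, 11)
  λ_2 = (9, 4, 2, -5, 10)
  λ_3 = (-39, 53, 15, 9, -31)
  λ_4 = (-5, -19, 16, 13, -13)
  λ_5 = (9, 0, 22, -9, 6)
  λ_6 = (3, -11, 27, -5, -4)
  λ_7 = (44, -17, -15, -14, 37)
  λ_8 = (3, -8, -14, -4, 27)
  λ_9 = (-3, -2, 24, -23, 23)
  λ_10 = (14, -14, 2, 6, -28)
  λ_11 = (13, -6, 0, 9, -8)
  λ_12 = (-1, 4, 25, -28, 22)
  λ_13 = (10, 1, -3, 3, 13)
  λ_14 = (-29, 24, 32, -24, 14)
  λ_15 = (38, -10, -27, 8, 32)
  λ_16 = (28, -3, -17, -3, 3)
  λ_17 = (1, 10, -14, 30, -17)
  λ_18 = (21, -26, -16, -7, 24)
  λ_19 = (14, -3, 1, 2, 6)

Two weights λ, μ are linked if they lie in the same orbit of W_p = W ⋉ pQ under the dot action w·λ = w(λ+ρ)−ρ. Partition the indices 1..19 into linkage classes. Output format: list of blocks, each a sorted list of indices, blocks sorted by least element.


A_5 Cartan matrix, 5 simple roots permuted; ρ=(1,1,1,1,1).

W_29-reps of the 19 weights in Ā_29 (same 5-coord order as C):

    [1] (13, 2, 2, 3, 7)
    [2] (9, 5, 1, 3, 7)
    [3] (9, 3, 4, 3, 9)
    [4] (13, 2, 2, 3, 7)
    [5] (6, 1, 15, 3, 1)
    [6] (6, 1, 15, 3, 1)
    [7] (9, 2, 2, 2, 14)
    [8] (9, 3, 4, 3, 9)
    [9] (1, 2, 0, 22, 2)
    [10] (13, 2, 2, 3, 7)
    [11] (9, 5, 1, 3, 7)
    [12] (1, 2, 0, 22, 2)
    [13] (9, 2, 2, 2, 14)
    [14] (6, 1, 15, 3, 1)
    [15] (9, 3, 4, 3, 9)
    [16] (9, 2, 2, 2, 14)
    [17] (9, 2, 2, 2, 14)
    [18] (6, 1, 15, 3, 1)
    [19] (13, 2, 2, 3, 7)

The 19 indices split into 6 linkage classes (same alcove rep ⇔ same W_29-dot-orbit):

[[1, 4, 10, 19], [2, 11], [3, 8, 15], [5, 6, 14, 18], [7, 13, 16, 17], [9, 12]]


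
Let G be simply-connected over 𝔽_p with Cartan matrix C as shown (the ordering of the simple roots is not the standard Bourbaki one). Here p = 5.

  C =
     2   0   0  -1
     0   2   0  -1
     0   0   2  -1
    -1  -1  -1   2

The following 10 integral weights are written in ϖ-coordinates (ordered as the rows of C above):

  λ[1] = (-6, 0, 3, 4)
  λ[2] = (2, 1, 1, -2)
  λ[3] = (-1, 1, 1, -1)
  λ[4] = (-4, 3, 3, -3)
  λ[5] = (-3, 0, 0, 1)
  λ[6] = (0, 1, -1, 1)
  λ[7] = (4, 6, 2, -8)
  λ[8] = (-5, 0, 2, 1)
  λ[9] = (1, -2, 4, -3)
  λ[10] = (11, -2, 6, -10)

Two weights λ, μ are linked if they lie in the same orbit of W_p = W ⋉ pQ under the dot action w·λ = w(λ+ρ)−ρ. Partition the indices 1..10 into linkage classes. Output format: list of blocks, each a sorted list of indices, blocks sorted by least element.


Cartan matrix: type D_4 (|W|=192); un-permuting the 4 rows.

Ā_5 reps of the 10 weights (D_4, coords as presented):

  λ_1+ρ ↦ (0, 4, 1, 0)
  λ_2+ρ ↦ (2, 1, 1, 0)
  λ_3+ρ ↦ (0, 2, 2, 0)
  λ_4+ρ ↦ (2, 1, 1, 0)
  λ_5+ρ ↦ (2, 1, 1, 0)
  λ_6+ρ ↦ (1, 2, 0, 0)
  λ_7+ρ ↦ (0, 2, 2, 0)
  λ_8+ρ ↦ (2, 1, 1, 0)
  λ_9+ρ ↦ (1, 2, 2, 0)
  λ_10+ρ ↦ (1, 2, 0, 0)

Partition of {1..10} into 5 W_5-dot-orbits:

[[1], [2, 4, 5, 8], [3, 7], [6, 10], [9]]


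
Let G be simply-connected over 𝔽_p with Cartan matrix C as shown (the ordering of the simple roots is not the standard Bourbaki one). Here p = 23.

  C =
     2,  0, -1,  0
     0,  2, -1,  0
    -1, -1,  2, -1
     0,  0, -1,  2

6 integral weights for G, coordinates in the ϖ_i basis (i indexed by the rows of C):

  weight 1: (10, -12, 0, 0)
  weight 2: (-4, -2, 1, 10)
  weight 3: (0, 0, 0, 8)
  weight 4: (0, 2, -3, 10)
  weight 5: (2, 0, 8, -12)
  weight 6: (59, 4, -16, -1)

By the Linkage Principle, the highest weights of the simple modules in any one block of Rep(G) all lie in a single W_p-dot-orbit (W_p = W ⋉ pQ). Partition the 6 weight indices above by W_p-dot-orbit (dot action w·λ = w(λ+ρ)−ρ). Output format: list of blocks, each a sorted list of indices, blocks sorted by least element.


D_4 Cartan matrix, 4 simple roots permuted; ρ=(1,1,1,1).

W_23-reps of the 6 weights in Ā_23 (same 4-coord order as C):

  λ_1+ρ ↦ (1, 1, 1, 9);  λ_2+ρ ↦ (1, 1, 1, 9);  λ_3+ρ ↦ (1, 1, 1, 9);  λ_4+ρ ↦ (1, 1, 1, 9);  λ_5+ρ ↦ (1, 1, 1, 9);  λ_6+ρ ↦ (10, 1, 0, 4)

Partition of {1..6} into 2 W_23-dot-orbits:

[[1, 2, 3, 4, 5], [6]]


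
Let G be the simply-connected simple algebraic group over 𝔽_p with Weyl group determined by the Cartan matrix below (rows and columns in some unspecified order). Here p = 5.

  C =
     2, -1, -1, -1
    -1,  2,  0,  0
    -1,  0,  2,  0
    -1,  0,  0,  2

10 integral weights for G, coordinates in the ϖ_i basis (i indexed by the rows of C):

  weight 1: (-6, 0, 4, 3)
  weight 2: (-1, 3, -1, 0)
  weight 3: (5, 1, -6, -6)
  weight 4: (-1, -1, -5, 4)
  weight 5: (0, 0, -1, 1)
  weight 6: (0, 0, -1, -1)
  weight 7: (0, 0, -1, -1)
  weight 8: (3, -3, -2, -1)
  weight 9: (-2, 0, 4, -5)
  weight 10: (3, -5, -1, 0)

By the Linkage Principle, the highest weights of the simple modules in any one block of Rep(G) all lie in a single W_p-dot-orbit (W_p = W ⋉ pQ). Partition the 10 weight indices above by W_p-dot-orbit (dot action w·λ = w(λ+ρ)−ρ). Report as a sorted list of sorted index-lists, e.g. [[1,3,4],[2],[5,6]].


C ↔ D_4 under row/col permutation; |W(D_4)| = 192.

Each λ_j+ρ reduced to Ā_5; 4-tuples below use C's row order:

  [1] (0, 4, 0, 1) · [2] (0, 4, 0, 1) · [3] (1, 1, 0, 0) · [4] (0, 4, 0, 1) · [5] (1, 1, 0, 2) · [6] (1, 1, 0, 0) · [7] (1, 1, 0, 0) · [8] (1, 2, 1, 0) · [9] (0, 4, 0, 1) · [10] (0, 4, 0, 1)

Linkage partition of the 10 weights (4 classes, p=5):

[[1, 2, 4, 9, 10], [3, 6, 7], [5], [8]]


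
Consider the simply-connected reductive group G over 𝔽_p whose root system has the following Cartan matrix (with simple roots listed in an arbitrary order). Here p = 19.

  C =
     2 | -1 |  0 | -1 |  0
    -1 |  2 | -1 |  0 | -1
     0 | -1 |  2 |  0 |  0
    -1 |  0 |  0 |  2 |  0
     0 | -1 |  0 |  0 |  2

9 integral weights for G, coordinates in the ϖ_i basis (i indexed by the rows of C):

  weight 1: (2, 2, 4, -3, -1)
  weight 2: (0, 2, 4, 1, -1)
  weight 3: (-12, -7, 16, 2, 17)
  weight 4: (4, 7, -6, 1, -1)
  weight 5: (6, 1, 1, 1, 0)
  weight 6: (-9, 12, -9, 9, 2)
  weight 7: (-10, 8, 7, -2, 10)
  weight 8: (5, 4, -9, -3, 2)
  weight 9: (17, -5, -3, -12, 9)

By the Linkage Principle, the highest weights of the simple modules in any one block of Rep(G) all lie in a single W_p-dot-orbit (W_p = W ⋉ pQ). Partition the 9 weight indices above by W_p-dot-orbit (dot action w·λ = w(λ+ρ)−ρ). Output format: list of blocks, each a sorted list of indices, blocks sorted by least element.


Type D_5, rank 5, |W|=1920; reorder rows/cols to standard.

Each λ_j+ρ reduced to Ā_19; 5-tuples below use C's row order:

  λ_1 → (1, 3, 5, 2, 0) · λ_2 → (1, 3, 5, 2, 0) · λ_3 → (2, 1, 0, 4, 1) · λ_4 → (1, 3, 5, 2, 0) · λ_5 → (3, 2, 2, 2, 1) · λ_6 → (1, 3, 5, 2, 0) · λ_7 → (1, 7, 1, 0, 2) · λ_8 → (1, 3, 5, 2, 0) · λ_9 → (2, 3, 1, 6, 1)

Partition of {1..9} into 5 W_19-dot-orbits:

[[1, 2, 4, 6, 8], [3], [5], [7], [9]]


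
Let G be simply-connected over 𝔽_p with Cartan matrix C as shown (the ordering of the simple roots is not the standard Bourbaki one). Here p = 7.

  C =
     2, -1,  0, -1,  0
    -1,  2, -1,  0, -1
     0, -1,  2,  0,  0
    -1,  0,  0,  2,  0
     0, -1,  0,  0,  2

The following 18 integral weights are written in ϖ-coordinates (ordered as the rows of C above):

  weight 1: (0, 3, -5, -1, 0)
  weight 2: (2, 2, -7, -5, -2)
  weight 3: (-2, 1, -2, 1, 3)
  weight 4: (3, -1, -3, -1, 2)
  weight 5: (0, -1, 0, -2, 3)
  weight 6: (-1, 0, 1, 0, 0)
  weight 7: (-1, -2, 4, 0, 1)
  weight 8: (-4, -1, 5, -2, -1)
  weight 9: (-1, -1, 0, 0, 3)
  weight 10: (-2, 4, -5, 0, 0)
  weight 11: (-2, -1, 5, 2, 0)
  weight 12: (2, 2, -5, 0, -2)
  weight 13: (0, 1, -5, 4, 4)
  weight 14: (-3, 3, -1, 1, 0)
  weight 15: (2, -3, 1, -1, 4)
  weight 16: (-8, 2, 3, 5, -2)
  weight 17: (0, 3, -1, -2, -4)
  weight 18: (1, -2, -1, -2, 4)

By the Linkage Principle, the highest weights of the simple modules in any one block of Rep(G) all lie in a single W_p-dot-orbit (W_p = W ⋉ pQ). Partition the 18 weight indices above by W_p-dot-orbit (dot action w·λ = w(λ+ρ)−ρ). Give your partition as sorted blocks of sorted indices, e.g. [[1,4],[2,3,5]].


Dynkin diagram of C (from the 8 off-diagonal −1 entries): D_5.

W_7-reps of the 18 weights in Ā_7 (same 5-coord order as C):

    1: (1, 0, 4, 0, 1)
    2: (0, 1, 2, 1, 1)
    3: (0, 0, 1, 1, 4)
    4: (0, 2, 0, 0, 1)
    5: (0, 0, 1, 1, 4)
    6: (0, 1, 2, 1, 1)
    7: (1, 0, 4, 0, 1)
    8: (0, 2, 1, 0, 1)
    9: (0, 0, 1, 1, 4)
    10: (1, 0, 4, 0, 1)
    11: (1, 0, 4, 0, 1)
    12: (0, 1, 2, 1, 1)
    13: (0, 1, 2, 1, 1)
    14: (0, 2, 0, 0, 1)
    15: (0, 1, 0, 1, 3)
    16: (0, 0, 1, 1, 4)
    17: (0, 1, 0, 1, 3)
    18: (0, 0, 1, 1, 4)

Linkage partition of the 18 weights (6 classes, p=7):

[[1, 7, 10, 11], [2, 6, 12, 13], [3, 5, 9, 16, 18], [4, 14], [8], [15, 17]]


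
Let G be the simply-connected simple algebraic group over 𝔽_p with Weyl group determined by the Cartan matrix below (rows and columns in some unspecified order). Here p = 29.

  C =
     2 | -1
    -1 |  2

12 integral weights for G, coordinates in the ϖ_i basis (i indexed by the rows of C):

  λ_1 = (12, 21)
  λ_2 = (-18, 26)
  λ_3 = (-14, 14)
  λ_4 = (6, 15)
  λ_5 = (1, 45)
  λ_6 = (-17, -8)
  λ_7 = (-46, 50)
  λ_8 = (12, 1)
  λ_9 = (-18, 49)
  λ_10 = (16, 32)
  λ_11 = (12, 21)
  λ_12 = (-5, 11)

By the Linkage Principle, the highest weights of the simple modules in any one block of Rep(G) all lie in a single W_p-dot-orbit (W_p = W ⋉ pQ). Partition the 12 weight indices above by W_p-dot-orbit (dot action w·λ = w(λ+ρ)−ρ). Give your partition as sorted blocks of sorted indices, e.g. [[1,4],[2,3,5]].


Cartan matrix: type A_2 (|W|=6); un-permuting the 2 rows.

W_29-reps of the 12 weights in Ā_29 (same 2-coord order as C):

  λ_1 → (7, 16)
  λ_2 → (17, 10)
  λ_3 → (13, 2)
  λ_4 → (7, 16)
  λ_5 → (17, 10)
  λ_6 → (7, 16)
  λ_7 → (7, 16)
  λ_8 → (13, 2)
  λ_9 → (4, 8)
  λ_10 → (4, 8)
  λ_11 → (7, 16)
  λ_12 → (4, 8)

Grouping the 12 weights by Ā_29-representative: 4 linkage classes.

[[1, 4, 6, 7, 11], [2, 5], [3, 8], [9, 10, 12]]


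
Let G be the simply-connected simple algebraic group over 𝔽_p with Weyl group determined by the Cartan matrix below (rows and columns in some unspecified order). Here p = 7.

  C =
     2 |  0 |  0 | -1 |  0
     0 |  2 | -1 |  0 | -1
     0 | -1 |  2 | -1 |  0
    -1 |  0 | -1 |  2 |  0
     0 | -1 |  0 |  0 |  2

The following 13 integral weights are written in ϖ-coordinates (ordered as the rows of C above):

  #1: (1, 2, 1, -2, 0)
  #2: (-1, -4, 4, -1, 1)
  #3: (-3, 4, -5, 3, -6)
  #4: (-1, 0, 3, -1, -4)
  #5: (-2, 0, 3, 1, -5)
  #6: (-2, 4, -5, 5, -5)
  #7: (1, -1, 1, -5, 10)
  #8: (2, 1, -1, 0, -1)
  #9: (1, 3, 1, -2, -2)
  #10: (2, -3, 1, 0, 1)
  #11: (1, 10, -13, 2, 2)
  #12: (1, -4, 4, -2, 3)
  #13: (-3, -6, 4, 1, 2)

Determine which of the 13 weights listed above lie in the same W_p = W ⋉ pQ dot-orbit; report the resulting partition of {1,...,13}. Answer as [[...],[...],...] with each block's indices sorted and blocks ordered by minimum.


Cartan matrix: type A_5 (|W|=720); un-permuting the 5 rows.

Folding the 13 weights λ_j+ρ into Ā_7 (reps in the given 5-coord order):

  [1] (1, 3, 1, 1, 1)
  [2] (0, 2, 2, 0, 1)
  [3] (0, 2, 2, 0, 1)
  [4] (0, 2, 2, 0, 1)
  [5] (1, 3, 1, 1, 1)
  [6] (1, 3, 1, 1, 1)
  [7] (0, 2, 2, 0, 1)
  [8] (3, 2, 0, 1, 0)
  [9] (1, 3, 1, 1, 1)
  [10] (3, 2, 0, 1, 0)
  [11] (0, 2, 2, 0, 1)
  [12] (1, 3, 1, 1, 1)
  [13] (2, 3, 0, 0, 2)

Grouping the 13 weights by Ā_7-representative: 4 linkage classes.

[[1, 5, 6, 9, 12], [2, 3, 4, 7, 11], [8, 10], [13]]


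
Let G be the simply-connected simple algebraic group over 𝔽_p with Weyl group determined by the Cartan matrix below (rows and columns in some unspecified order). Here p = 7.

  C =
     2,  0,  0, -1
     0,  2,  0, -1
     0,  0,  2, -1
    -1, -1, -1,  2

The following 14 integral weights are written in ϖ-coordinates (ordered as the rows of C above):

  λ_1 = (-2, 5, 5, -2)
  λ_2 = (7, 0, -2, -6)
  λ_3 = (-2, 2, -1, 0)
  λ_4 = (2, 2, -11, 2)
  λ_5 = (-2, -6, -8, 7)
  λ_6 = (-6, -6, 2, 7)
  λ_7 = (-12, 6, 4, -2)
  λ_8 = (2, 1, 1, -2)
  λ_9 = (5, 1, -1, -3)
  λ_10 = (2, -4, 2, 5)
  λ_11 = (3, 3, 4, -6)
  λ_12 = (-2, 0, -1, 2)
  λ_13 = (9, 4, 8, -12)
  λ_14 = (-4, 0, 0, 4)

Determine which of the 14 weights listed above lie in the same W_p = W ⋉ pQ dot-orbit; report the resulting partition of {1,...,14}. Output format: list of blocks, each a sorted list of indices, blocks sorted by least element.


Type D_4, rank 4, |W|=192; reorder rows/cols to standard.

Alcove-folded reps (p=7, 14 weights, presented ϖ-order):

  [1] (2, 1, 1, 1) · [2] (2, 1, 1, 1) · [3] (1, 3, 0, 0) · [4] (1, 1, 0, 2) · [5] (4, 0, 2, 0) · [6] (1, 1, 1, 1) · [7] (4, 0, 2, 0) · [8] (2, 1, 1, 1) · [9] (4, 0, 2, 0) · [10] (1, 1, 1, 1) · [11] (1, 1, 0, 2) · [12] (1, 1, 0, 2) · [13] (2, 1, 1, 1) · [14] (3, 1, 1, 0)

Linkage partition of the 14 weights (6 classes, p=7):

[[1, 2, 8, 13], [3], [4, 11, 12], [5, 7, 9], [6, 10], [14]]


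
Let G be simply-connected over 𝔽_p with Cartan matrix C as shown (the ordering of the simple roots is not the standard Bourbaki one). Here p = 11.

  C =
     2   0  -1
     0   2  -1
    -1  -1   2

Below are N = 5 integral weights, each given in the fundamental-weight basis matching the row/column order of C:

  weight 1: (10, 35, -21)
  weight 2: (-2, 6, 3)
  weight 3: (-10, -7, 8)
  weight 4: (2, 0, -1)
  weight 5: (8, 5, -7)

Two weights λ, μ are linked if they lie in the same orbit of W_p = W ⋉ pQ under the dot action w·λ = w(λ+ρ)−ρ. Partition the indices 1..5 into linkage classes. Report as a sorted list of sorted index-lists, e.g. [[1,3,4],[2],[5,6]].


C ↔ A_3 under row/col permutation; |W(A_3)| = 24.

λ_j+ρ reflected into Ā_11 (⟨·,θ^∨⟩≤11); 3-tuples as given:

  λ_1 → (3, 0, 6)
  λ_2 → (1, 7, 3)
  λ_3 → (3, 0, 6)
  λ_4 → (3, 1, 0)
  λ_5 → (3, 0, 6)

Partition of {1..5} into 3 W_11-dot-orbits:

[[1, 3, 5], [2], [4]]


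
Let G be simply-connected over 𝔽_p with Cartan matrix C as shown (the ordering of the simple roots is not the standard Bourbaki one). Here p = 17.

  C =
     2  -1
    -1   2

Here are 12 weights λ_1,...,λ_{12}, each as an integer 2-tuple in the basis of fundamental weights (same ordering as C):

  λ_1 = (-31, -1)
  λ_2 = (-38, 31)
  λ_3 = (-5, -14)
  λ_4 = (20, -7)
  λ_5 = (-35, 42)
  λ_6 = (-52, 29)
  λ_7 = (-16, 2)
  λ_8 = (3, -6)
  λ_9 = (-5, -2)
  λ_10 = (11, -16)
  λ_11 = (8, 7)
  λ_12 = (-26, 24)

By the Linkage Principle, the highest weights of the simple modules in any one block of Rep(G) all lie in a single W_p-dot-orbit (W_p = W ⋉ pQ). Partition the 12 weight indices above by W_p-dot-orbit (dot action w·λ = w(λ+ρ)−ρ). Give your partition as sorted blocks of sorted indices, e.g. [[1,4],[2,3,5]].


Root system A_2: the 2×2 matrix C matches after relabeling.

λ_j+ρ reflected into Ā_17 (⟨·,θ^∨⟩≤17); 2-tuples as given:

  λ_1 → (13, 4) · λ_2 → (3, 12) · λ_3 → (13, 4) · λ_4 → (11, 2) · λ_5 → (9, 8) · λ_6 → (13, 4) · λ_7 → (3, 12) · λ_8 → (1, 4) · λ_9 → (1, 4) · λ_10 → (3, 12) · λ_11 → (9, 8) · λ_12 → (9, 8)

Partition of {1..12} into 5 W_17-dot-orbits:

[[1, 3, 6], [2, 7, 10], [4], [5, 11, 12], [8, 9]]


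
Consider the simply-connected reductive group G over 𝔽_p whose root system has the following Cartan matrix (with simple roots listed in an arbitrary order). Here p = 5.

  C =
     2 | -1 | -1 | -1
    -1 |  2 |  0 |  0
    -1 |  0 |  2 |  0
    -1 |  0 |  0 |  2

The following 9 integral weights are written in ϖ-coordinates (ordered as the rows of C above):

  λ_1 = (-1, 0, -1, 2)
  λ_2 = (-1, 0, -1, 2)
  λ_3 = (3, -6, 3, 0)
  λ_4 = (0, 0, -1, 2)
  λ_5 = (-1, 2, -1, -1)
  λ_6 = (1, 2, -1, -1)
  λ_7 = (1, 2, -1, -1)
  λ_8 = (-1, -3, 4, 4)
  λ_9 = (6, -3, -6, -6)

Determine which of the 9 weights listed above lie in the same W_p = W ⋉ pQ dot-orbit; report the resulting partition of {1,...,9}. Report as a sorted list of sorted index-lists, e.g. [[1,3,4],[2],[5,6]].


Root system D_4: the 4×4 matrix C matches after relabeling.

W_5-reps of the 9 weights in Ā_5 (same 4-coord order as C):

    [1] (0, 1, 0, 3)
    [2] (0, 1, 0, 3)
    [3] (0, 1, 0, 3)
    [4] (0, 1, 0, 3)
    [5] (0, 3, 0, 0)
    [6] (0, 3, 0, 0)
    [7] (0, 3, 0, 0)
    [8] (0, 3, 0, 0)
    [9] (0, 3, 0, 0)

2 distinct reps among the 9 weights ⇒ 2 W_5-linkage classes:

[[1, 2, 3, 4], [5, 6, 7, 8, 9]]


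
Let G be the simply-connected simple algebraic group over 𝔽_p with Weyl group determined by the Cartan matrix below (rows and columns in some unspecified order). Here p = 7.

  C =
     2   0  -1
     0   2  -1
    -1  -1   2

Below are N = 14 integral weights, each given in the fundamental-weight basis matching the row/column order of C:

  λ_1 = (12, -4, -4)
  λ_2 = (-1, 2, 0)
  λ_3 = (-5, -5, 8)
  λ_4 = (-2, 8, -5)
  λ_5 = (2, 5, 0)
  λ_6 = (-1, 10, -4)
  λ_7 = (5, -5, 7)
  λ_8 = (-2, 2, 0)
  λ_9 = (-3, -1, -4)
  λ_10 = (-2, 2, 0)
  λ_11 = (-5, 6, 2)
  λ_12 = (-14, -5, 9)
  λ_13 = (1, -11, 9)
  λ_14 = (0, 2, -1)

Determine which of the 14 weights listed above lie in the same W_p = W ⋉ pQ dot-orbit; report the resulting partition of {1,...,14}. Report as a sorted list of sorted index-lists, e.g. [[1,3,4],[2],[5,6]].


Cartan matrix: type A_3 (|W|=24); un-permuting the 3 rows.

λ_j+ρ reflected into Ā_7 (⟨·,θ^∨⟩≤7); 3-tuples as given:

  λ_1 → (1, 3, 0);  λ_2 → (0, 3, 1);  λ_3 → (2, 2, 1);  λ_4 → (2, 2, 1);  λ_5 → (0, 3, 1);  λ_6 → (0, 3, 1);  λ_7 → (1, 3, 0);  λ_8 → (1, 3, 0);  λ_9 → (0, 2, 3);  λ_10 → (1, 3, 0);  λ_11 → (0, 3, 1);  λ_12 → (0, 3, 1);  λ_13 → (0, 2, 3);  λ_14 → (1, 3, 0)

Grouping the 14 weights by Ā_7-representative: 4 linkage classes.

[[1, 7, 8, 10, 14], [2, 5, 6, 11, 12], [3, 4], [9, 13]]
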